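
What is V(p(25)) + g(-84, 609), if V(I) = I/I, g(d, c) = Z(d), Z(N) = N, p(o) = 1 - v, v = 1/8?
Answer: -83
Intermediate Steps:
v = ⅛ ≈ 0.12500
p(o) = 7/8 (p(o) = 1 - 1*⅛ = 1 - ⅛ = 7/8)
g(d, c) = d
V(I) = 1
V(p(25)) + g(-84, 609) = 1 - 84 = -83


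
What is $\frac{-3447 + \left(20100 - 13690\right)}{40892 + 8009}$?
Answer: $\frac{2963}{48901} \approx 0.060592$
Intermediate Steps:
$\frac{-3447 + \left(20100 - 13690\right)}{40892 + 8009} = \frac{-3447 + \left(20100 - 13690\right)}{48901} = \left(-3447 + 6410\right) \frac{1}{48901} = 2963 \cdot \frac{1}{48901} = \frac{2963}{48901}$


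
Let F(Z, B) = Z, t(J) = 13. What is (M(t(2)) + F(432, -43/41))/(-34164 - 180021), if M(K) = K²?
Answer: -601/214185 ≈ -0.0028060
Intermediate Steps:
(M(t(2)) + F(432, -43/41))/(-34164 - 180021) = (13² + 432)/(-34164 - 180021) = (169 + 432)/(-214185) = 601*(-1/214185) = -601/214185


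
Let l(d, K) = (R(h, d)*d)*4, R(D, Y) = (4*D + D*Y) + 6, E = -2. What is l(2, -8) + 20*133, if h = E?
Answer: 2612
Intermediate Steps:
h = -2
R(D, Y) = 6 + 4*D + D*Y
l(d, K) = 4*d*(-2 - 2*d) (l(d, K) = ((6 + 4*(-2) - 2*d)*d)*4 = ((6 - 8 - 2*d)*d)*4 = ((-2 - 2*d)*d)*4 = (d*(-2 - 2*d))*4 = 4*d*(-2 - 2*d))
l(2, -8) + 20*133 = -8*2*(1 + 2) + 20*133 = -8*2*3 + 2660 = -48 + 2660 = 2612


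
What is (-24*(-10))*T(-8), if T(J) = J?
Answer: -1920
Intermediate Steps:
(-24*(-10))*T(-8) = -24*(-10)*(-8) = 240*(-8) = -1920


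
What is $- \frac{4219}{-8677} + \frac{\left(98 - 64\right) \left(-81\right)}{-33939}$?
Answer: $\frac{2062779}{3635663} \approx 0.56737$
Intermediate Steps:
$- \frac{4219}{-8677} + \frac{\left(98 - 64\right) \left(-81\right)}{-33939} = \left(-4219\right) \left(- \frac{1}{8677}\right) + 34 \left(-81\right) \left(- \frac{1}{33939}\right) = \frac{4219}{8677} - - \frac{34}{419} = \frac{4219}{8677} + \frac{34}{419} = \frac{2062779}{3635663}$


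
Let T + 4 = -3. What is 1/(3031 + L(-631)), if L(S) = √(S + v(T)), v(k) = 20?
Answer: 3031/9187572 - I*√611/9187572 ≈ 0.0003299 - 2.6904e-6*I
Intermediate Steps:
T = -7 (T = -4 - 3 = -7)
L(S) = √(20 + S) (L(S) = √(S + 20) = √(20 + S))
1/(3031 + L(-631)) = 1/(3031 + √(20 - 631)) = 1/(3031 + √(-611)) = 1/(3031 + I*√611)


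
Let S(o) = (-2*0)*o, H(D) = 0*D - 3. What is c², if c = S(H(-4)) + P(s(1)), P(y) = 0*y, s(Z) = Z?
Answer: 0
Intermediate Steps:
H(D) = -3 (H(D) = 0 - 3 = -3)
P(y) = 0
S(o) = 0 (S(o) = 0*o = 0)
c = 0 (c = 0 + 0 = 0)
c² = 0² = 0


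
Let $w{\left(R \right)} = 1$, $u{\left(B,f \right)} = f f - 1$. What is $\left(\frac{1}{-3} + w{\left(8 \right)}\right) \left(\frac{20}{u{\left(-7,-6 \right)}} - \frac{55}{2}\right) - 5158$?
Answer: $- \frac{108695}{21} \approx -5176.0$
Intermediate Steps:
$u{\left(B,f \right)} = -1 + f^{2}$ ($u{\left(B,f \right)} = f^{2} - 1 = -1 + f^{2}$)
$\left(\frac{1}{-3} + w{\left(8 \right)}\right) \left(\frac{20}{u{\left(-7,-6 \right)}} - \frac{55}{2}\right) - 5158 = \left(\frac{1}{-3} + 1\right) \left(\frac{20}{-1 + \left(-6\right)^{2}} - \frac{55}{2}\right) - 5158 = \left(- \frac{1}{3} + 1\right) \left(\frac{20}{-1 + 36} - \frac{55}{2}\right) - 5158 = \frac{2 \left(\frac{20}{35} - \frac{55}{2}\right)}{3} - 5158 = \frac{2 \left(20 \cdot \frac{1}{35} - \frac{55}{2}\right)}{3} - 5158 = \frac{2 \left(\frac{4}{7} - \frac{55}{2}\right)}{3} - 5158 = \frac{2}{3} \left(- \frac{377}{14}\right) - 5158 = - \frac{377}{21} - 5158 = - \frac{108695}{21}$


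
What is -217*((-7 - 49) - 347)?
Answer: 87451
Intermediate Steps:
-217*((-7 - 49) - 347) = -217*(-56 - 347) = -217*(-403) = 87451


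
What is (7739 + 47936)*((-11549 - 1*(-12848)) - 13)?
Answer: 71598050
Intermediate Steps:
(7739 + 47936)*((-11549 - 1*(-12848)) - 13) = 55675*((-11549 + 12848) - 13) = 55675*(1299 - 13) = 55675*1286 = 71598050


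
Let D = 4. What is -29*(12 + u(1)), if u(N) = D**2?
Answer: -812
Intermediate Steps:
u(N) = 16 (u(N) = 4**2 = 16)
-29*(12 + u(1)) = -29*(12 + 16) = -29*28 = -812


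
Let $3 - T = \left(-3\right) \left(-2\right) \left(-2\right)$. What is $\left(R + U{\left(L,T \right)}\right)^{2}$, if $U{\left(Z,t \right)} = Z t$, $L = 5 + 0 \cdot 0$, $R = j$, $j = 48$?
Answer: $15129$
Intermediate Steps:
$R = 48$
$T = 15$ ($T = 3 - \left(-3\right) \left(-2\right) \left(-2\right) = 3 - 6 \left(-2\right) = 3 - -12 = 3 + 12 = 15$)
$L = 5$ ($L = 5 + 0 = 5$)
$\left(R + U{\left(L,T \right)}\right)^{2} = \left(48 + 5 \cdot 15\right)^{2} = \left(48 + 75\right)^{2} = 123^{2} = 15129$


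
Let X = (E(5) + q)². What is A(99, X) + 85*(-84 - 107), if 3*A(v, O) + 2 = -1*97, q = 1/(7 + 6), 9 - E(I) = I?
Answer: -16268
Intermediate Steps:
E(I) = 9 - I
q = 1/13 ≈ 0.076923
X = 2809/169 (X = ((9 - 1*5) + 1/13)² = ((9 - 5) + 1/13)² = (4 + 1/13)² = (53/13)² = 2809/169 ≈ 16.621)
A(v, O) = -33 (A(v, O) = -⅔ + (-1*97)/3 = -⅔ + (⅓)*(-97) = -⅔ - 97/3 = -33)
A(99, X) + 85*(-84 - 107) = -33 + 85*(-84 - 107) = -33 + 85*(-191) = -33 - 16235 = -16268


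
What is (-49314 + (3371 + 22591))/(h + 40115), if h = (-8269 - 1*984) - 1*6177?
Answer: -23352/24685 ≈ -0.94600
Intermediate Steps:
h = -15430 (h = (-8269 - 984) - 6177 = -9253 - 6177 = -15430)
(-49314 + (3371 + 22591))/(h + 40115) = (-49314 + (3371 + 22591))/(-15430 + 40115) = (-49314 + 25962)/24685 = -23352*1/24685 = -23352/24685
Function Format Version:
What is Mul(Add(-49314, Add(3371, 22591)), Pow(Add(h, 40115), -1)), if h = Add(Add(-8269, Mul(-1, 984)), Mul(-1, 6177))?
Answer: Rational(-23352, 24685) ≈ -0.94600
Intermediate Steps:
h = -15430 (h = Add(Add(-8269, -984), -6177) = Add(-9253, -6177) = -15430)
Mul(Add(-49314, Add(3371, 22591)), Pow(Add(h, 40115), -1)) = Mul(Add(-49314, Add(3371, 22591)), Pow(Add(-15430, 40115), -1)) = Mul(Add(-49314, 25962), Pow(24685, -1)) = Mul(-23352, Rational(1, 24685)) = Rational(-23352, 24685)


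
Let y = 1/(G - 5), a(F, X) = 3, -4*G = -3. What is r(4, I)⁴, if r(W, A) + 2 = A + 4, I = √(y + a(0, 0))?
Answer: (34 + √799)⁴/83521 ≈ 179.98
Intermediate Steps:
G = ¾ (G = -¼*(-3) = ¾ ≈ 0.75000)
y = -4/17 (y = 1/(¾ - 5) = 1/(-17/4) = -4/17 ≈ -0.23529)
I = √799/17 (I = √(-4/17 + 3) = √(47/17) = √799/17 ≈ 1.6627)
r(W, A) = 2 + A (r(W, A) = -2 + (A + 4) = -2 + (4 + A) = 2 + A)
r(4, I)⁴ = (2 + √799/17)⁴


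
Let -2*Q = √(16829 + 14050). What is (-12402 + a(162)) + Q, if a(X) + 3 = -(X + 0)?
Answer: -12567 - 3*√3431/2 ≈ -12655.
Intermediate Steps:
a(X) = -3 - X (a(X) = -3 - (X + 0) = -3 - X)
Q = -3*√3431/2 (Q = -√(16829 + 14050)/2 = -3*√3431/2 ≈ -87.862)
(-12402 + a(162)) + Q = (-12402 + (-3 - 1*162)) - 3*√3431/2 = (-12402 + (-3 - 162)) - 3*√3431/2 = (-12402 - 165) - 3*√3431/2 = -12567 - 3*√3431/2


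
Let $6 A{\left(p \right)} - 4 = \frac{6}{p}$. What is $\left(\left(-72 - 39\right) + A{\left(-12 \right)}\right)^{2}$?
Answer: $\frac{1755625}{144} \approx 12192.0$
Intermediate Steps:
$A{\left(p \right)} = \frac{2}{3} + \frac{1}{p}$ ($A{\left(p \right)} = \frac{2}{3} + \frac{6 \frac{1}{p}}{6} = \frac{2}{3} + \frac{1}{p}$)
$\left(\left(-72 - 39\right) + A{\left(-12 \right)}\right)^{2} = \left(\left(-72 - 39\right) + \left(\frac{2}{3} + \frac{1}{-12}\right)\right)^{2} = \left(\left(-72 - 39\right) + \left(\frac{2}{3} - \frac{1}{12}\right)\right)^{2} = \left(-111 + \frac{7}{12}\right)^{2} = \left(- \frac{1325}{12}\right)^{2} = \frac{1755625}{144}$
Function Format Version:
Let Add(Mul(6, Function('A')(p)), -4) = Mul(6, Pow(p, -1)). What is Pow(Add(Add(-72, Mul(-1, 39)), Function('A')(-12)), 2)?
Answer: Rational(1755625, 144) ≈ 12192.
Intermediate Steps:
Function('A')(p) = Add(Rational(2, 3), Pow(p, -1)) (Function('A')(p) = Add(Rational(2, 3), Mul(Rational(1, 6), Mul(6, Pow(p, -1)))) = Add(Rational(2, 3), Pow(p, -1)))
Pow(Add(Add(-72, Mul(-1, 39)), Function('A')(-12)), 2) = Pow(Add(Add(-72, Mul(-1, 39)), Add(Rational(2, 3), Pow(-12, -1))), 2) = Pow(Add(Add(-72, -39), Add(Rational(2, 3), Rational(-1, 12))), 2) = Pow(Add(-111, Rational(7, 12)), 2) = Pow(Rational(-1325, 12), 2) = Rational(1755625, 144)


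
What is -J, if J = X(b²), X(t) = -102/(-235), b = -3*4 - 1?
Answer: -102/235 ≈ -0.43404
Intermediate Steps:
b = -13 (b = -12 - 1 = -13)
X(t) = 102/235 (X(t) = -102*(-1/235) = 102/235)
J = 102/235 ≈ 0.43404
-J = -1*102/235 = -102/235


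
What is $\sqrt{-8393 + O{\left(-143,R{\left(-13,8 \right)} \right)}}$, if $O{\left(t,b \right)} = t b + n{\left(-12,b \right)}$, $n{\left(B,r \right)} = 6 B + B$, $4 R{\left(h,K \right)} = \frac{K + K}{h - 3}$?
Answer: $\frac{i \sqrt{33765}}{2} \approx 91.876 i$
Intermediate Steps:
$R{\left(h,K \right)} = \frac{K}{2 \left(-3 + h\right)}$ ($R{\left(h,K \right)} = \frac{\left(K + K\right) \frac{1}{h - 3}}{4} = \frac{2 K \frac{1}{-3 + h}}{4} = \frac{K}{2 \left(-3 + h\right)}$)
$n{\left(B,r \right)} = 7 B$
$O{\left(t,b \right)} = -84 + b t$ ($O{\left(t,b \right)} = t b + 7 \left(-12\right) = b t - 84 = -84 + b t$)
$\sqrt{-8393 + O{\left(-143,R{\left(-13,8 \right)} \right)}} = \sqrt{-8393 - \left(84 - \frac{1}{2} \cdot 8 \frac{1}{-3 - 13} \left(-143\right)\right)} = \sqrt{-8393 - \left(84 - \frac{1}{2} \cdot 8 \frac{1}{-16} \left(-143\right)\right)} = \sqrt{-8393 - \left(84 - \frac{1}{2} \cdot 8 \left(- \frac{1}{16}\right) \left(-143\right)\right)} = \sqrt{-8393 - \frac{193}{4}} = \sqrt{- \frac{33765}{4}} = \frac{i \sqrt{33765}}{2}$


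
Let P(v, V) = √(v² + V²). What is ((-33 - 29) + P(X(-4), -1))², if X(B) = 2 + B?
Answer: (62 - √5)² ≈ 3571.7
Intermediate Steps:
P(v, V) = √(V² + v²)
((-33 - 29) + P(X(-4), -1))² = ((-33 - 29) + √((-1)² + (2 - 4)²))² = (-62 + √(1 + (-2)²))² = (-62 + √(1 + 4))² = (-62 + √5)²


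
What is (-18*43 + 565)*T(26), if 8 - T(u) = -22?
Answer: -6270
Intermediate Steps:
T(u) = 30 (T(u) = 8 - 1*(-22) = 8 + 22 = 30)
(-18*43 + 565)*T(26) = (-18*43 + 565)*30 = (-774 + 565)*30 = -209*30 = -6270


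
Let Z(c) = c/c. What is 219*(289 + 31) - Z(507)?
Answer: 70079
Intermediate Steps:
Z(c) = 1
219*(289 + 31) - Z(507) = 219*(289 + 31) - 1*1 = 219*320 - 1 = 70080 - 1 = 70079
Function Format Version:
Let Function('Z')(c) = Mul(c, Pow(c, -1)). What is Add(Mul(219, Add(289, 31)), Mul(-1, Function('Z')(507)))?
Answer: 70079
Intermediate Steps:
Function('Z')(c) = 1
Add(Mul(219, Add(289, 31)), Mul(-1, Function('Z')(507))) = Add(Mul(219, Add(289, 31)), Mul(-1, 1)) = Add(Mul(219, 320), -1) = Add(70080, -1) = 70079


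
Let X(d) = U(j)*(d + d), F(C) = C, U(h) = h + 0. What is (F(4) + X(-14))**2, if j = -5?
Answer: 20736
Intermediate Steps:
U(h) = h
X(d) = -10*d (X(d) = -5*(d + d) = -10*d)
(F(4) + X(-14))**2 = (4 - 10*(-14))**2 = (4 + 140)**2 = 144**2 = 20736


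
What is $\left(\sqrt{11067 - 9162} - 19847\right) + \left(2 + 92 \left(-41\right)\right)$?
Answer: $-23617 + \sqrt{1905} \approx -23573.0$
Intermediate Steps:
$\left(\sqrt{11067 - 9162} - 19847\right) + \left(2 + 92 \left(-41\right)\right) = \left(\sqrt{1905} - 19847\right) + \left(2 - 3772\right) = \left(-19847 + \sqrt{1905}\right) - 3770 = -23617 + \sqrt{1905}$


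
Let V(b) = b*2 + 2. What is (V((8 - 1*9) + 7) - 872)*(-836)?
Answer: 717288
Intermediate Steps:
V(b) = 2 + 2*b (V(b) = 2*b + 2 = 2 + 2*b)
(V((8 - 1*9) + 7) - 872)*(-836) = ((2 + 2*((8 - 1*9) + 7)) - 872)*(-836) = ((2 + 2*((8 - 9) + 7)) - 872)*(-836) = ((2 + 2*(-1 + 7)) - 872)*(-836) = ((2 + 2*6) - 872)*(-836) = ((2 + 12) - 872)*(-836) = (14 - 872)*(-836) = -858*(-836) = 717288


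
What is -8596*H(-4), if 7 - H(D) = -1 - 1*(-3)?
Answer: -42980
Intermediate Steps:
H(D) = 5 (H(D) = 7 - (-1 - 1*(-3)) = 7 - (-1 + 3) = 7 - 1*2 = 7 - 2 = 5)
-8596*H(-4) = -8596*5 = -42980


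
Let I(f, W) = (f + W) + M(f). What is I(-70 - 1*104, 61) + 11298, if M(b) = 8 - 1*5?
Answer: 11188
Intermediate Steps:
M(b) = 3 (M(b) = 8 - 5 = 3)
I(f, W) = 3 + W + f (I(f, W) = (f + W) + 3 = (W + f) + 3 = 3 + W + f)
I(-70 - 1*104, 61) + 11298 = (3 + 61 + (-70 - 1*104)) + 11298 = (3 + 61 + (-70 - 104)) + 11298 = (3 + 61 - 174) + 11298 = -110 + 11298 = 11188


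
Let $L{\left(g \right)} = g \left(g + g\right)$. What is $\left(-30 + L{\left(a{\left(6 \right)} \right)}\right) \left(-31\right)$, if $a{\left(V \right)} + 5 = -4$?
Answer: $-4092$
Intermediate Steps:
$a{\left(V \right)} = -9$ ($a{\left(V \right)} = -5 - 4 = -9$)
$L{\left(g \right)} = 2 g^{2}$ ($L{\left(g \right)} = g 2 g = 2 g^{2}$)
$\left(-30 + L{\left(a{\left(6 \right)} \right)}\right) \left(-31\right) = \left(-30 + 2 \left(-9\right)^{2}\right) \left(-31\right) = \left(-30 + 2 \cdot 81\right) \left(-31\right) = \left(-30 + 162\right) \left(-31\right) = 132 \left(-31\right) = -4092$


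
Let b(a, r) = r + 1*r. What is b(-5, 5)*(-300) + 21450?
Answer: 18450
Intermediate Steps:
b(a, r) = 2*r (b(a, r) = r + r = 2*r)
b(-5, 5)*(-300) + 21450 = (2*5)*(-300) + 21450 = 10*(-300) + 21450 = -3000 + 21450 = 18450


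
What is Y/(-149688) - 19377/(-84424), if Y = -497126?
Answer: 801247675/225665352 ≈ 3.5506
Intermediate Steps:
Y/(-149688) - 19377/(-84424) = -497126/(-149688) - 19377/(-84424) = -497126*(-1/149688) - 19377*(-1/84424) = 35509/10692 + 19377/84424 = 801247675/225665352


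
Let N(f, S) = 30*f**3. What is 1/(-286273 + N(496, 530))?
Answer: 1/3660431807 ≈ 2.7319e-10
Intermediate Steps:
1/(-286273 + N(496, 530)) = 1/(-286273 + 30*496**3) = 1/(-286273 + 30*122023936) = 1/(-286273 + 3660718080) = 1/3660431807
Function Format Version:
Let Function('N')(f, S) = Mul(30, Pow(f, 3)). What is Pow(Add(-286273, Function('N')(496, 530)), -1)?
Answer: Rational(1, 3660431807) ≈ 2.7319e-10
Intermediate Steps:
Pow(Add(-286273, Function('N')(496, 530)), -1) = Pow(Add(-286273, Mul(30, Pow(496, 3))), -1) = Pow(Add(-286273, Mul(30, 122023936)), -1) = Pow(Add(-286273, 3660718080), -1) = Pow(3660431807, -1) = Rational(1, 3660431807)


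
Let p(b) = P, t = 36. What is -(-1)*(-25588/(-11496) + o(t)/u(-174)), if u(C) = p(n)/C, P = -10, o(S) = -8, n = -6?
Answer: -1968319/14370 ≈ -136.97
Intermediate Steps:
p(b) = -10
u(C) = -10/C
-(-1)*(-25588/(-11496) + o(t)/u(-174)) = -(-1)*(-25588/(-11496) - 8/((-10/(-174)))) = -(-1)*(-25588*(-1/11496) - 8/((-10*(-1/174)))) = -(-1)*(6397/2874 - 8/5/87) = -(-1)*(6397/2874 - 8*87/5) = -(-1)*(6397/2874 - 696/5) = -(-1)*(-1968319)/14370 = -1*1968319/14370 = -1968319/14370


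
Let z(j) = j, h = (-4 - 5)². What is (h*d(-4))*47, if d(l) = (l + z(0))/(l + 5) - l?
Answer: 0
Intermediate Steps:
h = 81 (h = (-9)² = 81)
d(l) = -l + l/(5 + l) (d(l) = (l + 0)/(l + 5) - l = l/(5 + l) - l = -l + l/(5 + l))
(h*d(-4))*47 = (81*(-4*(-4 - 1*(-4))/(5 - 4)))*47 = (81*(-4*(-4 + 4)/1))*47 = (81*(-4*1*0))*47 = (81*0)*47 = 0*47 = 0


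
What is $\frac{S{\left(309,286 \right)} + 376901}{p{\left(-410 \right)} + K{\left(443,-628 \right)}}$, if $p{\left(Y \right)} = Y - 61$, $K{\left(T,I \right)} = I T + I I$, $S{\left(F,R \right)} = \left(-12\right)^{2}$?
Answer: $\frac{377045}{115709} \approx 3.2586$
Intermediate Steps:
$S{\left(F,R \right)} = 144$
$K{\left(T,I \right)} = I^{2} + I T$ ($K{\left(T,I \right)} = I T + I^{2} = I^{2} + I T$)
$p{\left(Y \right)} = -61 + Y$ ($p{\left(Y \right)} = Y - 61 = -61 + Y$)
$\frac{S{\left(309,286 \right)} + 376901}{p{\left(-410 \right)} + K{\left(443,-628 \right)}} = \frac{144 + 376901}{\left(-61 - 410\right) - 628 \left(-628 + 443\right)} = \frac{377045}{-471 - -116180} = \frac{377045}{-471 + 116180} = \frac{377045}{115709}$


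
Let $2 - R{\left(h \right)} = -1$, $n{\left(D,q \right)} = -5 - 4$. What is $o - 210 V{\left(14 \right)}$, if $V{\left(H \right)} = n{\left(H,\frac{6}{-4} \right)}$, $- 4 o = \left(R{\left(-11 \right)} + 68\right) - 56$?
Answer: $\frac{7545}{4} \approx 1886.3$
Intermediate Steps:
$n{\left(D,q \right)} = -9$
$R{\left(h \right)} = 3$ ($R{\left(h \right)} = 2 - -1 = 2 + 1 = 3$)
$o = - \frac{15}{4}$ ($o = - \frac{\left(3 + 68\right) - 56}{4} = - \frac{71 - 56}{4} = \left(- \frac{1}{4}\right) 15 = - \frac{15}{4} \approx -3.75$)
$V{\left(H \right)} = -9$
$o - 210 V{\left(14 \right)} = - \frac{15}{4} - -1890 = - \frac{15}{4} + 1890 = \frac{7545}{4}$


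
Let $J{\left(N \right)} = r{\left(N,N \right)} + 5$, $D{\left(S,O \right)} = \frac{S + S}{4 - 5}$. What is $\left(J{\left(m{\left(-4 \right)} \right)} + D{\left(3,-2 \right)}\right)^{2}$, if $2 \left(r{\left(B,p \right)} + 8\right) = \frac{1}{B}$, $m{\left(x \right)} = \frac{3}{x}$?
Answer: $\frac{841}{9} \approx 93.444$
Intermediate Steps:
$D{\left(S,O \right)} = - 2 S$ ($D{\left(S,O \right)} = \frac{2 S}{-1} = 2 S \left(-1\right) = - 2 S$)
$r{\left(B,p \right)} = -8 + \frac{1}{2 B}$
$J{\left(N \right)} = -3 + \frac{1}{2 N}$ ($J{\left(N \right)} = \left(-8 + \frac{1}{2 N}\right) + 5 = -3 + \frac{1}{2 N}$)
$\left(J{\left(m{\left(-4 \right)} \right)} + D{\left(3,-2 \right)}\right)^{2} = \left(\left(-3 + \frac{1}{2 \frac{3}{-4}}\right) - 6\right)^{2} = \left(\left(-3 + \frac{1}{2 \cdot 3 \left(- \frac{1}{4}\right)}\right) - 6\right)^{2} = \left(\left(-3 + \frac{1}{2 \left(- \frac{3}{4}\right)}\right) - 6\right)^{2} = \left(\left(-3 + \frac{1}{2} \left(- \frac{4}{3}\right)\right) - 6\right)^{2} = \left(\left(-3 - \frac{2}{3}\right) - 6\right)^{2} = \left(- \frac{11}{3} - 6\right)^{2} = \left(- \frac{29}{3}\right)^{2} = \frac{841}{9}$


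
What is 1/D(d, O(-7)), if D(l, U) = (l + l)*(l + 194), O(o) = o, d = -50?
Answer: -1/14400 ≈ -6.9444e-5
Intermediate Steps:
D(l, U) = 2*l*(194 + l) (D(l, U) = (2*l)*(194 + l) = 2*l*(194 + l))
1/D(d, O(-7)) = 1/(2*(-50)*(194 - 50)) = 1/(2*(-50)*144) = 1/(-14400) = -1/14400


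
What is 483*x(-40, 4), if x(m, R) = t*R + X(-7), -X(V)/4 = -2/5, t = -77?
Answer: -739956/5 ≈ -1.4799e+5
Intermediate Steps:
X(V) = 8/5 (X(V) = -(-8)/5 = -4*(-2/5) = 8/5)
x(m, R) = 8/5 - 77*R (x(m, R) = -77*R + 8/5 = 8/5 - 77*R)
483*x(-40, 4) = 483*(8/5 - 77*4) = 483*(8/5 - 308) = 483*(-1532/5) = -739956/5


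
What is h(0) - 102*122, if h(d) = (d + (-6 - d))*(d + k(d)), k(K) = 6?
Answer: -12480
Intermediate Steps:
h(d) = -36 - 6*d (h(d) = (d + (-6 - d))*(d + 6) = -6*(6 + d) = -36 - 6*d)
h(0) - 102*122 = (-36 - 6*0) - 102*122 = (-36 + 0) - 12444 = -36 - 12444 = -12480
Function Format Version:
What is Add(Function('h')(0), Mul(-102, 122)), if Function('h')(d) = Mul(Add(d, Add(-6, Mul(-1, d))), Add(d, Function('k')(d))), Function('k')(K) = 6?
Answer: -12480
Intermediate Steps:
Function('h')(d) = Add(-36, Mul(-6, d)) (Function('h')(d) = Mul(Add(d, Add(-6, Mul(-1, d))), Add(d, 6)) = Mul(-6, Add(6, d)) = Add(-36, Mul(-6, d)))
Add(Function('h')(0), Mul(-102, 122)) = Add(Add(-36, Mul(-6, 0)), Mul(-102, 122)) = Add(Add(-36, 0), -12444) = Add(-36, -12444) = -12480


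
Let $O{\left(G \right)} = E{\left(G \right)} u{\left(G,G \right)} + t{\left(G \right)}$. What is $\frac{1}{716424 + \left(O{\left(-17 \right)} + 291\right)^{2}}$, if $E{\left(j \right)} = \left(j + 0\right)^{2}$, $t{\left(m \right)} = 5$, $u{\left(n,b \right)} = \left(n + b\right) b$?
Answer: $\frac{1}{28002722668} \approx 3.5711 \cdot 10^{-11}$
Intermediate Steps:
$u{\left(n,b \right)} = b \left(b + n\right)$ ($u{\left(n,b \right)} = \left(b + n\right) b = b \left(b + n\right)$)
$E{\left(j \right)} = j^{2}$
$O{\left(G \right)} = 5 + 2 G^{4}$ ($O{\left(G \right)} = G^{2} G \left(G + G\right) + 5 = G^{2} G 2 G + 5 = G^{2} \cdot 2 G^{2} + 5 = 2 G^{4} + 5 = 5 + 2 G^{4}$)
$\frac{1}{716424 + \left(O{\left(-17 \right)} + 291\right)^{2}} = \frac{1}{716424 + \left(\left(5 + 2 \left(-17\right)^{4}\right) + 291\right)^{2}} = \frac{1}{716424 + \left(\left(5 + 2 \cdot 83521\right) + 291\right)^{2}} = \frac{1}{716424 + \left(\left(5 + 167042\right) + 291\right)^{2}} = \frac{1}{716424 + \left(167047 + 291\right)^{2}} = \frac{1}{716424 + 167338^{2}} = \frac{1}{716424 + 28002006244} = \frac{1}{28002722668}$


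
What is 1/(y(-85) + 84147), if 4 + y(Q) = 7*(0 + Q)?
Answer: 1/83548 ≈ 1.1969e-5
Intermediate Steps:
y(Q) = -4 + 7*Q (y(Q) = -4 + 7*(0 + Q) = -4 + 7*Q)
1/(y(-85) + 84147) = 1/((-4 + 7*(-85)) + 84147) = 1/((-4 - 595) + 84147) = 1/(-599 + 84147) = 1/83548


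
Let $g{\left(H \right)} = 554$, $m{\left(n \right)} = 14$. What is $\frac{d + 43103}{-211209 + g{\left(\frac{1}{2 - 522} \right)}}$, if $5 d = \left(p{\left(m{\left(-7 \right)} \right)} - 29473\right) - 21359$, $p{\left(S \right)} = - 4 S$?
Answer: $- \frac{164627}{1053275} \approx -0.1563$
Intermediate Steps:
$d = - \frac{50888}{5}$ ($d = \frac{\left(\left(-4\right) 14 - 29473\right) - 21359}{5} = \frac{\left(-56 - 29473\right) - 21359}{5} = \frac{-29529 - 21359}{5} = \frac{1}{5} \left(-50888\right) = - \frac{50888}{5} \approx -10178.0$)
$\frac{d + 43103}{-211209 + g{\left(\frac{1}{2 - 522} \right)}} = \frac{- \frac{50888}{5} + 43103}{-211209 + 554} = \frac{164627}{5 \left(-210655\right)} = \frac{164627}{5} \left(- \frac{1}{210655}\right) = - \frac{164627}{1053275}$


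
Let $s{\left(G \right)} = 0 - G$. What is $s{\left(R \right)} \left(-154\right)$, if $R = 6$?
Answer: $924$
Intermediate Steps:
$s{\left(G \right)} = - G$
$s{\left(R \right)} \left(-154\right) = \left(-1\right) 6 \left(-154\right) = \left(-6\right) \left(-154\right) = 924$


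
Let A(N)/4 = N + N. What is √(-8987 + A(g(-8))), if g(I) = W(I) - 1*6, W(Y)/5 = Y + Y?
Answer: 15*I*√43 ≈ 98.362*I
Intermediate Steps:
W(Y) = 10*Y (W(Y) = 5*(Y + Y) = 5*(2*Y) = 10*Y)
g(I) = -6 + 10*I (g(I) = 10*I - 1*6 = 10*I - 6 = -6 + 10*I)
A(N) = 8*N (A(N) = 4*(N + N) = 4*(2*N) = 8*N)
√(-8987 + A(g(-8))) = √(-8987 + 8*(-6 + 10*(-8))) = √(-8987 + 8*(-6 - 80)) = √(-8987 + 8*(-86)) = √(-8987 - 688) = √(-9675) = 15*I*√43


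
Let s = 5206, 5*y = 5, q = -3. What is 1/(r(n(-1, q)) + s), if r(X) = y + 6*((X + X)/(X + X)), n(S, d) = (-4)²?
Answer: 1/5213 ≈ 0.00019183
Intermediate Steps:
y = 1 (y = (⅕)*5 = 1)
n(S, d) = 16
r(X) = 7 (r(X) = 1 + 6*((X + X)/(X + X)) = 1 + 6*((2*X)/((2*X))) = 1 + 6*((2*X)*(1/(2*X))) = 1 + 6*1 = 1 + 6 = 7)
1/(r(n(-1, q)) + s) = 1/(7 + 5206) = 1/5213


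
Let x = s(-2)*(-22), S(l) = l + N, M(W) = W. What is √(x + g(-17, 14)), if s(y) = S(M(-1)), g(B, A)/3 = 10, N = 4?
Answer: 6*I ≈ 6.0*I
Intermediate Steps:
g(B, A) = 30 (g(B, A) = 3*10 = 30)
S(l) = 4 + l (S(l) = l + 4 = 4 + l)
s(y) = 3 (s(y) = 4 - 1 = 3)
x = -66 (x = 3*(-22) = -66)
√(x + g(-17, 14)) = √(-66 + 30) = √(-36) = 6*I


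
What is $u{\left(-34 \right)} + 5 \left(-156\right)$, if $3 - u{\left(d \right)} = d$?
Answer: $-743$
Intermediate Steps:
$u{\left(d \right)} = 3 - d$
$u{\left(-34 \right)} + 5 \left(-156\right) = \left(3 - -34\right) + 5 \left(-156\right) = \left(3 + 34\right) - 780 = 37 - 780 = -743$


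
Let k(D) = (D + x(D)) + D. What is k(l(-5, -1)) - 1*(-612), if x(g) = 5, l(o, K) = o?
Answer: 607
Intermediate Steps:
k(D) = 5 + 2*D (k(D) = (D + 5) + D = (5 + D) + D = 5 + 2*D)
k(l(-5, -1)) - 1*(-612) = (5 + 2*(-5)) - 1*(-612) = (5 - 10) + 612 = -5 + 612 = 607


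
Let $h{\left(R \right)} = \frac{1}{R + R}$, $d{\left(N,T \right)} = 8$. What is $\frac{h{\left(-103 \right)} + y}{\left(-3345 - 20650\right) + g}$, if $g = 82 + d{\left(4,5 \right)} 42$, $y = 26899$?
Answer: $- \frac{5541193}{4856862} \approx -1.1409$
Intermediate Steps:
$h{\left(R \right)} = \frac{1}{2 R}$
$g = 418$ ($g = 82 + 8 \cdot 42 = 82 + 336 = 418$)
$\frac{h{\left(-103 \right)} + y}{\left(-3345 - 20650\right) + g} = \frac{\frac{1}{2 \left(-103\right)} + 26899}{\left(-3345 - 20650\right) + 418} = \frac{\frac{1}{2} \left(- \frac{1}{103}\right) + 26899}{-23995 + 418} = \frac{- \frac{1}{206} + 26899}{-23577} = \frac{5541193}{206} \left(- \frac{1}{23577}\right) = - \frac{5541193}{4856862}$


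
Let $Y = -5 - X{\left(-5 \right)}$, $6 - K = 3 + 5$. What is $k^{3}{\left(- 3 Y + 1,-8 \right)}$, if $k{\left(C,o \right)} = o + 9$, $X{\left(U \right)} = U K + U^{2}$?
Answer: $1$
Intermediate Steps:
$K = -2$ ($K = 6 - \left(3 + 5\right) = 6 - 8 = -2$)
$X{\left(U \right)} = U^{2} - 2 U$ ($X{\left(U \right)} = U \left(-2\right) + U^{2} = - 2 U + U^{2} = U^{2} - 2 U$)
$Y = -40$ ($Y = -5 - - 5 \left(-2 - 5\right) = -5 - \left(-5\right) \left(-7\right) = -5 - 35 = -40$)
$k{\left(C,o \right)} = 9 + o$
$k^{3}{\left(- 3 Y + 1,-8 \right)} = \left(9 - 8\right)^{3} = 1^{3} = 1$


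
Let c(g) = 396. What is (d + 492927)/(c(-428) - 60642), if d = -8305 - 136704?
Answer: -173959/30123 ≈ -5.7750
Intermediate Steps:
d = -145009
(d + 492927)/(c(-428) - 60642) = (-145009 + 492927)/(396 - 60642) = 347918/(-60246) = 347918*(-1/60246) = -173959/30123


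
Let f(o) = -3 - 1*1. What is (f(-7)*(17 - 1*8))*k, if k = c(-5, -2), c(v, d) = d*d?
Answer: -144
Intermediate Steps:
f(o) = -4 (f(o) = -3 - 1 = -4)
c(v, d) = d²
k = 4 (k = (-2)² = 4)
(f(-7)*(17 - 1*8))*k = -4*(17 - 1*8)*4 = -4*(17 - 8)*4 = -4*9*4 = -36*4 = -144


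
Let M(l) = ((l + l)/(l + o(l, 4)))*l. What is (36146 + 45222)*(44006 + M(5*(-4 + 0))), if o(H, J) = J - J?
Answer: 3577425488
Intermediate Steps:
o(H, J) = 0
M(l) = 2*l (M(l) = ((l + l)/(l + 0))*l = ((2*l)/l)*l = 2*l)
(36146 + 45222)*(44006 + M(5*(-4 + 0))) = (36146 + 45222)*(44006 + 2*(5*(-4 + 0))) = 81368*(44006 + 2*(5*(-4))) = 81368*(44006 + 2*(-20)) = 81368*(44006 - 40) = 81368*43966 = 3577425488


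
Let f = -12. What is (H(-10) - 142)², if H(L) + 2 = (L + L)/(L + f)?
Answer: 2477476/121 ≈ 20475.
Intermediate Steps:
H(L) = -2 + 2*L/(-12 + L) (H(L) = -2 + (L + L)/(L - 12) = -2 + (2*L)/(-12 + L) = -2 + 2*L/(-12 + L))
(H(-10) - 142)² = (24/(-12 - 10) - 142)² = (24/(-22) - 142)² = (24*(-1/22) - 142)² = (-12/11 - 142)² = (-1574/11)² = 2477476/121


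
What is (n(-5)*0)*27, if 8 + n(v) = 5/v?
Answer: 0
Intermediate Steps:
n(v) = -8 + 5/v
(n(-5)*0)*27 = ((-8 + 5/(-5))*0)*27 = ((-8 + 5*(-⅕))*0)*27 = ((-8 - 1)*0)*27 = -9*0*27 = 0*27 = 0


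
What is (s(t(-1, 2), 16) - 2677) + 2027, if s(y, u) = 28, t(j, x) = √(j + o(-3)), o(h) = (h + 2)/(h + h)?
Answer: -622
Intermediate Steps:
o(h) = (2 + h)/(2*h) (o(h) = (2 + h)/((2*h)) = (2 + h)*(1/(2*h)) = (2 + h)/(2*h))
t(j, x) = √(⅙ + j) (t(j, x) = √(j + (½)*(2 - 3)/(-3)) = √(j + (½)*(-⅓)*(-1)) = √(j + ⅙) = √(⅙ + j))
(s(t(-1, 2), 16) - 2677) + 2027 = (28 - 2677) + 2027 = -2649 + 2027 = -622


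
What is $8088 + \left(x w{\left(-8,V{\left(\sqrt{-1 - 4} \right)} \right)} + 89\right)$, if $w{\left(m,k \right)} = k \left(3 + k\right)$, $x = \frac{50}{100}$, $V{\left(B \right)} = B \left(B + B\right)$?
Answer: $8212$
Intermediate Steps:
$V{\left(B \right)} = 2 B^{2}$ ($V{\left(B \right)} = B 2 B = 2 B^{2}$)
$x = \frac{1}{2}$ ($x = 50 \cdot \frac{1}{100} = \frac{1}{2} \approx 0.5$)
$8088 + \left(x w{\left(-8,V{\left(\sqrt{-1 - 4} \right)} \right)} + 89\right) = 8088 + \left(\frac{2 \left(\sqrt{-1 - 4}\right)^{2} \left(3 + 2 \left(\sqrt{-1 - 4}\right)^{2}\right)}{2} + 89\right) = 8088 + \left(\frac{2 \left(\sqrt{-5}\right)^{2} \left(3 + 2 \left(\sqrt{-5}\right)^{2}\right)}{2} + 89\right) = 8088 + \left(\frac{2 \left(i \sqrt{5}\right)^{2} \left(3 + 2 \left(i \sqrt{5}\right)^{2}\right)}{2} + 89\right) = 8088 + \left(\frac{2 \left(-5\right) \left(3 + 2 \left(-5\right)\right)}{2} + 89\right) = 8088 + \left(\frac{\left(-10\right) \left(3 - 10\right)}{2} + 89\right) = 8088 + \left(\frac{\left(-10\right) \left(-7\right)}{2} + 89\right) = 8088 + \left(\frac{1}{2} \cdot 70 + 89\right) = 8088 + \left(35 + 89\right) = 8088 + 124 = 8212$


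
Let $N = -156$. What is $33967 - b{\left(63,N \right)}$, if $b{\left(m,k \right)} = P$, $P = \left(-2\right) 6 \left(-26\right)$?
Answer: $33655$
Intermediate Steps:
$P = 312$ ($P = \left(-12\right) \left(-26\right) = 312$)
$b{\left(m,k \right)} = 312$
$33967 - b{\left(63,N \right)} = 33967 - 312 = 33655$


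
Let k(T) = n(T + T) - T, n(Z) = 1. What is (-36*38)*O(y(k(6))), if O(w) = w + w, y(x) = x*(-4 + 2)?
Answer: -27360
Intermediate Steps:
k(T) = 1 - T
y(x) = -2*x (y(x) = x*(-2) = -2*x)
O(w) = 2*w
(-36*38)*O(y(k(6))) = (-36*38)*(2*(-2*(1 - 1*6))) = -2736*(-2*(1 - 6)) = -2736*(-2*(-5)) = -2736*10 = -1368*20 = -27360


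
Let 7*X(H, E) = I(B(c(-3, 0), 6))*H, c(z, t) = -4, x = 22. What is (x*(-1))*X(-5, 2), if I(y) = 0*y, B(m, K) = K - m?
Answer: 0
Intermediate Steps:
I(y) = 0
X(H, E) = 0 (X(H, E) = (0*H)/7 = (⅐)*0 = 0)
(x*(-1))*X(-5, 2) = (22*(-1))*0 = -22*0 = 0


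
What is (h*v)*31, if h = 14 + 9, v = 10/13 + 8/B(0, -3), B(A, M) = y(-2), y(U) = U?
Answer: -29946/13 ≈ -2303.5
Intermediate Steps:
B(A, M) = -2
v = -42/13 (v = 10/13 + 8/(-2) = 10*(1/13) + 8*(-½) = 10/13 - 4 = -42/13 ≈ -3.2308)
h = 23
(h*v)*31 = (23*(-42/13))*31 = -966/13*31 = -29946/13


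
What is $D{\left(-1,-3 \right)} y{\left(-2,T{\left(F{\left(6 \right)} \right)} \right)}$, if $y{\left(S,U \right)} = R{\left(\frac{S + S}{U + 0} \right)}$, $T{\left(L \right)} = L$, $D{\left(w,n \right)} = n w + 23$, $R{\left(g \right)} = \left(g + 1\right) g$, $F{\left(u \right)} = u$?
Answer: $- \frac{52}{9} \approx -5.7778$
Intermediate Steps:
$R{\left(g \right)} = g \left(1 + g\right)$ ($R{\left(g \right)} = \left(1 + g\right) g = g \left(1 + g\right)$)
$D{\left(w,n \right)} = 23 + n w$
$y{\left(S,U \right)} = \frac{2 S \left(1 + \frac{2 S}{U}\right)}{U}$ ($y{\left(S,U \right)} = \frac{S + S}{U + 0} \left(1 + \frac{S + S}{U + 0}\right) = \frac{2 S}{U} \left(1 + \frac{2 S}{U}\right) = \frac{2 S \left(1 + \frac{2 S}{U}\right)}{U}$)
$D{\left(-1,-3 \right)} y{\left(-2,T{\left(F{\left(6 \right)} \right)} \right)} = \left(23 - -3\right) 2 \left(-2\right) \frac{1}{36} \left(6 + 2 \left(-2\right)\right) = \left(23 + 3\right) 2 \left(-2\right) \frac{1}{36} \left(6 - 4\right) = 26 \cdot 2 \left(-2\right) \frac{1}{36} \cdot 2 = 26 \left(- \frac{2}{9}\right) = - \frac{52}{9}$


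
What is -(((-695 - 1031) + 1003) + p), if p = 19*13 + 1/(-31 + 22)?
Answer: 4285/9 ≈ 476.11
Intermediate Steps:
p = 2222/9 (p = 247 + 1/(-9) = 247 - ⅑ = 2222/9 ≈ 246.89)
-(((-695 - 1031) + 1003) + p) = -(((-695 - 1031) + 1003) + 2222/9) = -((-1726 + 1003) + 2222/9) = -(-723 + 2222/9) = -1*(-4285/9) = 4285/9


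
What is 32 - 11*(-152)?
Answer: 1704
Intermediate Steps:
32 - 11*(-152) = 32 + 1672 = 1704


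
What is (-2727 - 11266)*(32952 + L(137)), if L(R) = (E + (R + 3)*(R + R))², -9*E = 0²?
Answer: -20591015070136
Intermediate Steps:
E = 0 (E = -⅑*0² = -⅑*0 = 0)
L(R) = 4*R²*(3 + R)² (L(R) = (0 + (R + 3)*(R + R))² = (0 + (3 + R)*(2*R))² = (0 + 2*R*(3 + R))² = (2*R*(3 + R))² = 4*R²*(3 + R)²)
(-2727 - 11266)*(32952 + L(137)) = (-2727 - 11266)*(32952 + 4*137²*(3 + 137)²) = -13993*(32952 + 4*18769*140²) = -13993*(32952 + 4*18769*19600) = -13993*(32952 + 1471489600) = -13993*1471522552 = -20591015070136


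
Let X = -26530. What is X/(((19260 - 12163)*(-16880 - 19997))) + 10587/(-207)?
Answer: -923594176931/18058408761 ≈ -51.145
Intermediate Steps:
X/(((19260 - 12163)*(-16880 - 19997))) + 10587/(-207) = -26530*1/((-16880 - 19997)*(19260 - 12163)) + 10587/(-207) = -26530/(7097*(-36877)) + 10587*(-1/207) = -26530/(-261716069) - 3529/69 = -26530*(-1/261716069) - 3529/69 = 26530/261716069 - 3529/69 = -923594176931/18058408761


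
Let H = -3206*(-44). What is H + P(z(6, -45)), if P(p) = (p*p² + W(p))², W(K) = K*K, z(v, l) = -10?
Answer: 951064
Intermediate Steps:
H = 141064
W(K) = K²
P(p) = (p² + p³)² (P(p) = (p*p² + p²)² = (p³ + p²)² = (p² + p³)²)
H + P(z(6, -45)) = 141064 + (-10)⁴*(1 - 10)² = 141064 + 10000*(-9)² = 141064 + 10000*81 = 141064 + 810000 = 951064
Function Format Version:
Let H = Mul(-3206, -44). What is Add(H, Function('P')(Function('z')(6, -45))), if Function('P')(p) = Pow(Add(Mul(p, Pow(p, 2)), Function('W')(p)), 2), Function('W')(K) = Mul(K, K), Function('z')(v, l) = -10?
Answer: 951064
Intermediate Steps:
H = 141064
Function('W')(K) = Pow(K, 2)
Function('P')(p) = Pow(Add(Pow(p, 2), Pow(p, 3)), 2) (Function('P')(p) = Pow(Add(Mul(p, Pow(p, 2)), Pow(p, 2)), 2) = Pow(Add(Pow(p, 3), Pow(p, 2)), 2) = Pow(Add(Pow(p, 2), Pow(p, 3)), 2))
Add(H, Function('P')(Function('z')(6, -45))) = Add(141064, Mul(Pow(-10, 4), Pow(Add(1, -10), 2))) = Add(141064, Mul(10000, Pow(-9, 2))) = Add(141064, Mul(10000, 81)) = Add(141064, 810000) = 951064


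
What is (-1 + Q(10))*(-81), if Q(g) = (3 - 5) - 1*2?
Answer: 405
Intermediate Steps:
Q(g) = -4 (Q(g) = -2 - 2 = -4)
(-1 + Q(10))*(-81) = (-1 - 4)*(-81) = -5*(-81) = 405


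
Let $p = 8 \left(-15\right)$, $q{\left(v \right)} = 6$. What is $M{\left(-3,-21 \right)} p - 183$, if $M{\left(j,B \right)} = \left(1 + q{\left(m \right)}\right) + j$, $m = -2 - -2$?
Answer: $-663$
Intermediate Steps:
$m = 0$ ($m = -2 + 2 = 0$)
$M{\left(j,B \right)} = 7 + j$ ($M{\left(j,B \right)} = \left(1 + 6\right) + j = 7 + j$)
$p = -120$
$M{\left(-3,-21 \right)} p - 183 = \left(7 - 3\right) \left(-120\right) - 183 = 4 \left(-120\right) - 183 = -480 - 183 = -663$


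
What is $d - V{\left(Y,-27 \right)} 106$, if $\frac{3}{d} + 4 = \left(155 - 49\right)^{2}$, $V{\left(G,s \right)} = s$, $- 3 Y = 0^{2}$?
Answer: $\frac{10715329}{3744} \approx 2862.0$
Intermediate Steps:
$Y = 0$ ($Y = - \frac{0^{2}}{3} = \left(- \frac{1}{3}\right) 0 = 0$)
$d = \frac{1}{3744}$ ($d = \frac{3}{-4 + \left(155 - 49\right)^{2}} = \frac{3}{-4 + 106^{2}} = \frac{3}{-4 + 11236} = \frac{3}{11232} = 3 \cdot \frac{1}{11232} = \frac{1}{3744} \approx 0.00026709$)
$d - V{\left(Y,-27 \right)} 106 = \frac{1}{3744} - \left(-27\right) 106 = \frac{1}{3744} - -2862 = \frac{1}{3744} + 2862 = \frac{10715329}{3744}$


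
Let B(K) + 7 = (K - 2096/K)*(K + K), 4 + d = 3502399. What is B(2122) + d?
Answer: 12503964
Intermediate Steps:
d = 3502395 (d = -4 + 3502399 = 3502395)
B(K) = -7 + 2*K*(K - 2096/K) (B(K) = -7 + (K - 2096/K)*(K + K) = -7 + (K - 2096/K)*(2*K) = -7 + 2*K*(K - 2096/K))
B(2122) + d = (-4199 + 2*2122²) + 3502395 = (-4199 + 2*4502884) + 3502395 = (-4199 + 9005768) + 3502395 = 9001569 + 3502395 = 12503964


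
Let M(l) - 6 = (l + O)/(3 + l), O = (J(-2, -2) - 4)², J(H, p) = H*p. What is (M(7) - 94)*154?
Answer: -67221/5 ≈ -13444.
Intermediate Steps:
O = 0 (O = (-2*(-2) - 4)² = (4 - 4)² = 0² = 0)
M(l) = 6 + l/(3 + l) (M(l) = 6 + (l + 0)/(3 + l) = 6 + l/(3 + l))
(M(7) - 94)*154 = ((18 + 7*7)/(3 + 7) - 94)*154 = ((18 + 49)/10 - 94)*154 = ((⅒)*67 - 94)*154 = (67/10 - 94)*154 = -873/10*154 = -67221/5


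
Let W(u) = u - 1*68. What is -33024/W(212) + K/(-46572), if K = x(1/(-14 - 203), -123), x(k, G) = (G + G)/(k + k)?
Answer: -10707203/46572 ≈ -229.91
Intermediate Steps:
W(u) = -68 + u (W(u) = u - 68 = -68 + u)
x(k, G) = G/k (x(k, G) = (2*G)/((2*k)) = (2*G)*(1/(2*k)) = G/k)
K = 26691 (K = -123/(1/(-14 - 203)) = -123/(1/(-217)) = -123/(-1/217) = -123*(-217) = 26691)
-33024/W(212) + K/(-46572) = -33024/(-68 + 212) + 26691/(-46572) = -33024/144 + 26691*(-1/46572) = -33024*1/144 - 8897/15524 = -688/3 - 8897/15524 = -10707203/46572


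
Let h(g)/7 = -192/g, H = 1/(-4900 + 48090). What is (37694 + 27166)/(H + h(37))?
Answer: -103648225800/58047323 ≈ -1785.6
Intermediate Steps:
H = 1/43190 ≈ 2.3153e-5
h(g) = -1344/g (h(g) = 7*(-192/g) = -1344/g)
(37694 + 27166)/(H + h(37)) = (37694 + 27166)/(1/43190 - 1344/37) = 64860/(1/43190 - 1344*1/37) = 64860/(1/43190 - 1344/37) = 64860/(-58047323/1598030) = 64860*(-1598030/58047323) = -103648225800/58047323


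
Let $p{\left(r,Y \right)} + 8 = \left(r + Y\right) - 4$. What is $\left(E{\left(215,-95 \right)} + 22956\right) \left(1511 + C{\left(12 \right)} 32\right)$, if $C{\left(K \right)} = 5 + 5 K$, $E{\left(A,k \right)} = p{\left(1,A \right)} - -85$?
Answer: $83472795$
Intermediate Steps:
$p{\left(r,Y \right)} = -12 + Y + r$ ($p{\left(r,Y \right)} = -8 - \left(4 - Y - r\right) = -8 + \left(-4 + Y + r\right) = -12 + Y + r$)
$E{\left(A,k \right)} = 74 + A$ ($E{\left(A,k \right)} = \left(-12 + A + 1\right) - -85 = \left(-11 + A\right) + 85 = 74 + A$)
$\left(E{\left(215,-95 \right)} + 22956\right) \left(1511 + C{\left(12 \right)} 32\right) = \left(\left(74 + 215\right) + 22956\right) \left(1511 + \left(5 + 5 \cdot 12\right) 32\right) = \left(289 + 22956\right) \left(1511 + \left(5 + 60\right) 32\right) = 23245 \left(1511 + 65 \cdot 32\right) = 23245 \left(1511 + 2080\right) = 23245 \cdot 3591 = 83472795$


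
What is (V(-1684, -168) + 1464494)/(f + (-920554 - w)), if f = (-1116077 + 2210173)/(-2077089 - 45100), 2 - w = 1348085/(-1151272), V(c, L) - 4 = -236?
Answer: -3577509480528206896/2249121981475179025 ≈ -1.5906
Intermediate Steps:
V(c, L) = -232 (V(c, L) = 4 - 236 = -232)
w = 3650629/1151272 (w = 2 - 1348085/(-1151272) = 2 - 1348085*(-1)/1151272 = 2 - 1*(-1348085/1151272) = 2 + 1348085/1151272 = 3650629/1151272 ≈ 3.1710)
f = -1094096/2122189 (f = 1094096/(-2122189) = 1094096*(-1/2122189) = -1094096/2122189 ≈ -0.51555)
(V(-1684, -168) + 1464494)/(f + (-920554 - w)) = (-232 + 1464494)/(-1094096/2122189 + (-920554 - 1*3650629/1151272)) = 1464262/(-1094096/2122189 + (-920554 - 3650629/1151272)) = 1464262/(-1094096/2122189 - 1059811695317/1151272) = 1464262/(-2249121981475179025/2443216774408) = 1464262*(-2443216774408/2249121981475179025) = -3577509480528206896/2249121981475179025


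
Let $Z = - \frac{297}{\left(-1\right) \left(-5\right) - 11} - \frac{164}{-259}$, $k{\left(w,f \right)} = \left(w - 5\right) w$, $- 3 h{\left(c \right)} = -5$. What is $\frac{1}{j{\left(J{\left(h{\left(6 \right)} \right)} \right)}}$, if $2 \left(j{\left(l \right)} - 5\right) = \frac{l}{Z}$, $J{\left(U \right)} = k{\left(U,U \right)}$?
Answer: $\frac{233721}{1155655} \approx 0.20224$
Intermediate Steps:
$h{\left(c \right)} = \frac{5}{3}$ ($h{\left(c \right)} = \left(- \frac{1}{3}\right) \left(-5\right) = \frac{5}{3}$)
$k{\left(w,f \right)} = w \left(-5 + w\right)$ ($k{\left(w,f \right)} = \left(-5 + w\right) w = w \left(-5 + w\right)$)
$Z = \frac{25969}{518}$ ($Z = - \frac{297}{5 - 11} - - \frac{164}{259} = - \frac{297}{-6} + \frac{164}{259} = \left(-297\right) \left(- \frac{1}{6}\right) + \frac{164}{259} = \frac{99}{2} + \frac{164}{259} = \frac{25969}{518} \approx 50.133$)
$J{\left(U \right)} = U \left(-5 + U\right)$
$j{\left(l \right)} = 5 + \frac{259 l}{25969}$ ($j{\left(l \right)} = 5 + \frac{l \frac{1}{\frac{25969}{518}}}{2} = 5 + \frac{l \frac{518}{25969}}{2} = 5 + \frac{\frac{518}{25969} l}{2} = 5 + \frac{259 l}{25969}$)
$\frac{1}{j{\left(J{\left(h{\left(6 \right)} \right)} \right)}} = \frac{1}{5 + \frac{259 \frac{5 \left(-5 + \frac{5}{3}\right)}{3}}{25969}} = \frac{1}{5 + \frac{259 \cdot \frac{5}{3} \left(- \frac{10}{3}\right)}{25969}} = \frac{1}{5 + \frac{259}{25969} \left(- \frac{50}{9}\right)} = \frac{1}{5 - \frac{12950}{233721}} = \frac{1}{\frac{1155655}{233721}} = \frac{233721}{1155655}$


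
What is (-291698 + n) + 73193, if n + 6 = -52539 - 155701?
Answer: -426751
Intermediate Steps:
n = -208246 (n = -6 + (-52539 - 155701) = -6 - 208240 = -208246)
(-291698 + n) + 73193 = (-291698 - 208246) + 73193 = -499944 + 73193 = -426751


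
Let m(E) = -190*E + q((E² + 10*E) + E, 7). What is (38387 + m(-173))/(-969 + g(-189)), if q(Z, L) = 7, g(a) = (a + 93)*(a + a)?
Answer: 71264/35319 ≈ 2.0177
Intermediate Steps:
g(a) = 2*a*(93 + a) (g(a) = (93 + a)*(2*a) = 2*a*(93 + a))
m(E) = 7 - 190*E (m(E) = -190*E + 7 = 7 - 190*E)
(38387 + m(-173))/(-969 + g(-189)) = (38387 + (7 - 190*(-173)))/(-969 + 2*(-189)*(93 - 189)) = (38387 + (7 + 32870))/(-969 + 2*(-189)*(-96)) = (38387 + 32877)/(-969 + 36288) = 71264/35319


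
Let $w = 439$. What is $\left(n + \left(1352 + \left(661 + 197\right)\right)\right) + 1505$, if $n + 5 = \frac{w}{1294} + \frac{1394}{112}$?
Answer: $\frac{134883971}{36232} \approx 3722.8$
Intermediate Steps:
$n = \frac{282091}{36232}$ ($n = -5 + \left(\frac{439}{1294} + \frac{1394}{112}\right) = -5 + \left(439 \cdot \frac{1}{1294} + 1394 \cdot \frac{1}{112}\right) = -5 + \left(\frac{439}{1294} + \frac{697}{56}\right) = -5 + \frac{463251}{36232} = \frac{282091}{36232} \approx 7.7857$)
$\left(n + \left(1352 + \left(661 + 197\right)\right)\right) + 1505 = \left(\frac{282091}{36232} + \left(1352 + \left(661 + 197\right)\right)\right) + 1505 = \left(\frac{282091}{36232} + \left(1352 + 858\right)\right) + 1505 = \left(\frac{282091}{36232} + 2210\right) + 1505 = \frac{80354811}{36232} + 1505 = \frac{134883971}{36232}$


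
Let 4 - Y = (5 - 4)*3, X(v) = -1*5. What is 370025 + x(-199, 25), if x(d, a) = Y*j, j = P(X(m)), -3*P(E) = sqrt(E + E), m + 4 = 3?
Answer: 370025 - I*sqrt(10)/3 ≈ 3.7003e+5 - 1.0541*I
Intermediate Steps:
m = -1 (m = -4 + 3 = -1)
X(v) = -5
Y = 1 (Y = 4 - (5 - 4)*3 = 4 - 3 = 1)
P(E) = -sqrt(2)*sqrt(E)/3 (P(E) = -sqrt(E + E)/3 = -sqrt(2)*sqrt(E)/3)
j = -I*sqrt(10)/3 (j = -sqrt(2)*sqrt(-5)/3 = -sqrt(2)*I*sqrt(5)/3 = -I*sqrt(10)/3 ≈ -1.0541*I)
x(d, a) = -I*sqrt(10)/3 (x(d, a) = 1*(-I*sqrt(10)/3) = -I*sqrt(10)/3)
370025 + x(-199, 25) = 370025 - I*sqrt(10)/3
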